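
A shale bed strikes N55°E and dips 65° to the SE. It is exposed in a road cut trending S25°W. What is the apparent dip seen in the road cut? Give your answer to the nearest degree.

47°

The section lies 30° from the strike.
tan(apparent dip) = tan 65° · sin 30° = 1.0723
α = arctan(1.0723) = 47.00°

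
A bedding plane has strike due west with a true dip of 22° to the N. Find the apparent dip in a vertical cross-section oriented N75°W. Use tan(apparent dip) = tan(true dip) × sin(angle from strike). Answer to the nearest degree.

The strike is due west and the section trends N75°W; the acute angle between them is β = 15°.
tan(apparent dip) = tan 22° · sin 15° = 0.1046
apparent dip = arctan 0.1046 = 5.97°

6°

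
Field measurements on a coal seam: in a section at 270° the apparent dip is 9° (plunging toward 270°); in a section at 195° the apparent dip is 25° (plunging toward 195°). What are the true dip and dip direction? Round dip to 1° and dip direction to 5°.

true dip 25°, dip direction 200°

Represent each trace as a vector plunging at its apparent dip toward its trend (east-north-up frame): v₁ = (-0.988, -0.000, -0.156), v₂ = (-0.235, -0.875, -0.423).
The plane normal is n = v₁ × v₂ ∝ (-0.137, -0.381, 0.865).
True dip = arccos(n_z / |n|) = arccos(0.9057) = 25.1°.
The horizontal component of n points toward azimuth atan2(n_x, n_y) = 200°, the dip direction.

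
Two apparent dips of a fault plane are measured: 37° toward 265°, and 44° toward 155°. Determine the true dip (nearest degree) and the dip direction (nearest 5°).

true dip 56°, dip direction 205°

The two traces are lines in the plane: v₁ = (sin 265°·cos 37°, cos 265°·cos 37°, −sin 37°), v₂ = (sin 155°·cos 44°, cos 155°·cos 44°, −sin 44°).
Cross product v₁ × v₂ gives the pole to the plane: n ∝ (-0.344, -0.736, 0.540).
True dip = arccos(n_z / |n|) = arccos(0.5536) = 56.4°.
The horizontal component of n points toward azimuth atan2(n_x, n_y) = 205°, the dip direction.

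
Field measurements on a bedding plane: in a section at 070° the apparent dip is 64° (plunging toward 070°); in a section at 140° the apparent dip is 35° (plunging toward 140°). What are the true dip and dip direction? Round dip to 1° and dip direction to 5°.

true dip 64°, dip direction 070°

The two traces are lines in the plane: v₁ = (sin 70°·cos 64°, cos 70°·cos 64°, −sin 64°), v₂ = (sin 140°·cos 35°, cos 140°·cos 35°, −sin 35°).
The plane normal is n = v₁ × v₂ ∝ (0.650, 0.237, 0.337).
True dip = arccos(n_z / |n|) = arccos(0.4384) = 64.0°.
Dip direction = atan2(0.650, 0.237) = 70° (azimuth of n's horizontal projection).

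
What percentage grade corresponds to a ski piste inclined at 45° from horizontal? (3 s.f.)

grade % = 100 × tan 45° = 100 × 1.0000

100%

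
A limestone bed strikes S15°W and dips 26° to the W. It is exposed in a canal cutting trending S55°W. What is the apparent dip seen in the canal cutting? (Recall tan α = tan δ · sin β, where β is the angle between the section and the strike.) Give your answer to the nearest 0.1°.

The strike is S15°W and the section trends S55°W; the acute angle between them is β = 40°.
tan α = tan 26° × sin 40° = 0.4877 × 0.6428 = 0.3135
apparent dip = arctan 0.3135 = 17.41°

17.4°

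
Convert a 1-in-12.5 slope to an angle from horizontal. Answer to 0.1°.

tan θ = 1/12.5 = 0.0800
θ = arctan(0.0800) = 4.57°

4.6°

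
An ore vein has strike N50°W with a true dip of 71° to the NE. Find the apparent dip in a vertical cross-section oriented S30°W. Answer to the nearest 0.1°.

70.7°

The section lies 80° from the strike.
tan(apparent dip) = tan 71° · sin 80° = 2.8601
apparent dip = arctan 2.8601 = 70.73°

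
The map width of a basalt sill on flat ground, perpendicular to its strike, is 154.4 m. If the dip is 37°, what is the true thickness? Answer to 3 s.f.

92.9 m

True thickness t = w · sin(dip) = 154.4 × sin 37°
t = 154.4 × 0.6018 = 92.920 m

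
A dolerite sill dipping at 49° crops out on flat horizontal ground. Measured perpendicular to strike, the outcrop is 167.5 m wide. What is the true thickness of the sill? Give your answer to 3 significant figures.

126 m

True thickness t = w · sin(dip) = 167.5 × sin 49°
t = 167.5 × 0.7547 = 126.414 m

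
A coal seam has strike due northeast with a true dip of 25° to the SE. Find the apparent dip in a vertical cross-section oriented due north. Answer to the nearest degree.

18°

Angle between strike (due northeast) and section (due north): β = 45°.
tan α = tan 25° × sin 45° = 0.4663 × 0.7071 = 0.3297
α = arctan(0.3297) = 18.25°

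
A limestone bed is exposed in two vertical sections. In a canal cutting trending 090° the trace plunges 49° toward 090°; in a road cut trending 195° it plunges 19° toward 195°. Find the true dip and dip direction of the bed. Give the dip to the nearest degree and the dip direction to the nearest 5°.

true dip 53°, dip direction 120°

Each apparent-dip line lies in the plane. As unit vectors (x east, y north, z up), v₁ plunges 49°→090° and v₂ plunges 19°→195°.
Cross product v₁ × v₂ gives the pole to the plane: n ∝ (0.689, -0.398, 0.599).
tan δ = √(n_x²+n_y²)/n_z = 0.796/0.599, so δ = 53.0°.
Dip direction = atan2(0.689, -0.398) = 120° (azimuth of n's horizontal projection).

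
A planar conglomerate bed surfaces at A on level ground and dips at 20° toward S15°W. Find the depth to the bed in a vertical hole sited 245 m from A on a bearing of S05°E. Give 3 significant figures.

83.8 m

The hole lies 20° from the dip direction, so the down-dip offset is 245 × cos 20° = 230.22 m.
Depth = down-dip offset × tan(dip) = 230.22 × tan 20° = 230.22 × 0.3640
Depth = 83.79 m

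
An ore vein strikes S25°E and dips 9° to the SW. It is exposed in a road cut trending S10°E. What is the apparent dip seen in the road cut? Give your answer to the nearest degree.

2°

Angle between strike (S25°E) and section (S10°E): β = 15°.
tan α = tan 9° × sin 15° = 0.1584 × 0.2588 = 0.0410
apparent dip = arctan 0.0410 = 2.35°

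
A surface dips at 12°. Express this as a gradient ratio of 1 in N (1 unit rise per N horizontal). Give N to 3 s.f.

1 in 4.70

1 : N means tan θ = 1/N, so N = 1/tan 12° = 1/0.2126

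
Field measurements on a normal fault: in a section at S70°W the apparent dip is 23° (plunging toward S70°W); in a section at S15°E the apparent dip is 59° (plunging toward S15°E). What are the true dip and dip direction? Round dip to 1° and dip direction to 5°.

The two traces are lines in the plane: v₁ = (sin 250°·cos 23°, cos 250°·cos 23°, −sin 23°), v₂ = (sin 165°·cos 59°, cos 165°·cos 59°, −sin 59°).
n = v₁ × v₂ = (0.075, -0.794, 0.472) (taken with n_z > 0).
tan δ = √(n_x²+n_y²)/n_z = 0.797/0.472, so δ = 59.4°.
Dip direction = azimuth of (n_x, n_y) = atan2(0.075, -0.794) = 175°.

true dip 59°, dip direction 175°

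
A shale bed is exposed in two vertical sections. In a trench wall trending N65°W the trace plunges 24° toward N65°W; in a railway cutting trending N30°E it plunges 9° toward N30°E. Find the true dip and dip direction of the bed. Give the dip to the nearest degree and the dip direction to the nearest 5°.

Represent each trace as a vector plunging at its apparent dip toward its trend (east-north-up frame): v₁ = (-0.828, 0.386, -0.407), v₂ = (0.494, 0.855, -0.156).
Cross product v₁ × v₂ gives the pole to the plane: n ∝ (-0.288, 0.330, 0.899).
Dip δ = arctan(|n_h|/n_z) = arctan(0.438/0.899) = 26.0°.
Dip direction = atan2(-0.288, 0.330) = 319° (azimuth of n's horizontal projection).

true dip 26°, dip direction 320°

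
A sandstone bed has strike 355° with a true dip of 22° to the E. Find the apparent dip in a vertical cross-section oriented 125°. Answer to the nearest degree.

The strike is 355° and the section trends 125°; the acute angle between them is β = 50°.
tan(apparent dip) = tan 22° · sin 50° = 0.3095
α = arctan(0.3095) = 17.20°

17°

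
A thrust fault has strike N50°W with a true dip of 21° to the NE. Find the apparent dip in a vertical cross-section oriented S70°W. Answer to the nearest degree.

18°

Angle between strike (N50°W) and section (S70°W): β = 60°.
tan(apparent dip) = tan 21° · sin 60° = 0.3324
apparent dip = arctan 0.3324 = 18.39°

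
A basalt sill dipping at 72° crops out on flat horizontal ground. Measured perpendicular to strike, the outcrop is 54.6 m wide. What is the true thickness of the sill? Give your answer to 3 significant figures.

51.9 m

True thickness t = w · sin(dip) = 54.6 × sin 72°
t = 54.6 × 0.9511 = 51.928 m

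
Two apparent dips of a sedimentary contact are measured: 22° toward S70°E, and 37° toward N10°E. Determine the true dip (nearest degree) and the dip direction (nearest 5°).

true dip 43°, dip direction 045°

The two traces are lines in the plane: v₁ = (sin 110°·cos 22°, cos 110°·cos 22°, −sin 22°), v₂ = (sin 10°·cos 37°, cos 10°·cos 37°, −sin 37°).
The plane normal is n = v₁ × v₂ ∝ (0.485, 0.472, 0.729).
Dip δ = arctan(|n_h|/n_z) = arctan(0.677/0.729) = 42.9°.
Dip direction = azimuth of (n_x, n_y) = atan2(0.485, 0.472) = 46°.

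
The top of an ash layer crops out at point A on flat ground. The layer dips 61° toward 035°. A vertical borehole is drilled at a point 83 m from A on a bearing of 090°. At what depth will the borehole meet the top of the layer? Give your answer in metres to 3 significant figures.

85.9 m

The hole lies 55° from the dip direction, so the down-dip offset is 83 × cos 55° = 47.61 m.
Depth = down-dip offset × tan(dip) = 47.61 × tan 61° = 47.61 × 1.8040
Depth = 85.89 m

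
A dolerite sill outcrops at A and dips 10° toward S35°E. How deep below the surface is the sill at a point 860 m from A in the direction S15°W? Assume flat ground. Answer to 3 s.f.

The hole lies 50° from the dip direction, so the down-dip offset is 860 × cos 50° = 552.80 m.
Depth = down-dip offset × tan(dip) = 552.80 × tan 10° = 552.80 × 0.1763
Depth = 97.47 m

97.5 m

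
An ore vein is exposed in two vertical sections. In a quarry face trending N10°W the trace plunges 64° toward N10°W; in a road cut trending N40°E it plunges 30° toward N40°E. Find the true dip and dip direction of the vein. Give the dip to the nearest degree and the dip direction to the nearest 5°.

true dip 66°, dip direction 325°

The two traces are lines in the plane: v₁ = (sin 350°·cos 64°, cos 350°·cos 64°, −sin 64°), v₂ = (sin 40°·cos 30°, cos 40°·cos 30°, −sin 30°).
Cross product v₁ × v₂ gives the pole to the plane: n ∝ (-0.380, 0.538, 0.291).
tan δ = √(n_x²+n_y²)/n_z = 0.659/0.291, so δ = 66.2°.
Dip direction = azimuth of (n_x, n_y) = atan2(-0.380, 0.538) = 325°.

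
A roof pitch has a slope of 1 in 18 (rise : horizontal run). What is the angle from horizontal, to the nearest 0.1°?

3.2°

tan θ = 1/18 = 0.0556
θ = arctan(0.0556) = 3.18°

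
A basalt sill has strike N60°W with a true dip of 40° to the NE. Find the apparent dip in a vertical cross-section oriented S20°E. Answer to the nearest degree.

28°

Angle between strike (N60°W) and section (S20°E): β = 40°.
tan(apparent dip) = tan 40° · sin 40° = 0.5394
apparent dip = arctan 0.5394 = 28.34°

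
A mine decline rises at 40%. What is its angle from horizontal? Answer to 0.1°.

tan θ = 40/100 = 0.4000
θ = arctan(0.4000) = 21.80°

21.8°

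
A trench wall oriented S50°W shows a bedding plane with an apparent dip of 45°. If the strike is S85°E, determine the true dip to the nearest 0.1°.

The section is 45° from the strike.
tan δ = tan α / sin β = tan 45° / sin 45° = 1.0000 / 0.7071 = 1.4142
true dip = arctan 1.4142 = 54.74°

54.7°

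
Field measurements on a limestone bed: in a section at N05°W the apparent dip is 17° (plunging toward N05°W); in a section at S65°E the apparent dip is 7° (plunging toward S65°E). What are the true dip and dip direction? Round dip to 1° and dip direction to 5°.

true dip 24°, dip direction 040°

Each apparent-dip line lies in the plane. As unit vectors (x east, y north, z up), v₁ plunges 17°→N05°W and v₂ plunges 7°→S65°E.
n = v₁ × v₂ = (0.239, 0.273, 0.822) (taken with n_z > 0).
tan δ = √(n_x²+n_y²)/n_z = 0.363/0.822, so δ = 23.8°.
Dip direction = atan2(0.239, 0.273) = 41° (azimuth of n's horizontal projection).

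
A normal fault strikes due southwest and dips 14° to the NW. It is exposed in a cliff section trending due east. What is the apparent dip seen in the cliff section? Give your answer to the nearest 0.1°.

10.0°

The strike is due southwest and the section trends due east; the acute angle between them is β = 45°.
tan(apparent dip) = tan 14° · sin 45° = 0.1763
α = arctan(0.1763) = 10.00°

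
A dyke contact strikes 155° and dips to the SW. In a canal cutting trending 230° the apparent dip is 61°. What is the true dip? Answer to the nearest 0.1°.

β = acute angle between strike 155° and section 230° = 75°.
tan δ = tan α / sin β = tan 61° / sin 75° = 1.8040 / 0.9659 = 1.8677
true dip = arctan 1.8677 = 61.83°

61.8°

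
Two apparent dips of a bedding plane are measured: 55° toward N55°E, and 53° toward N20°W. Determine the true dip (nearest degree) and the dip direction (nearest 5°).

The two traces are lines in the plane: v₁ = (sin 55°·cos 55°, cos 55°·cos 55°, −sin 55°), v₂ = (sin 340°·cos 53°, cos 340°·cos 53°, −sin 53°).
Cross product v₁ × v₂ gives the pole to the plane: n ∝ (0.201, 0.544, 0.333).
tan δ = √(n_x²+n_y²)/n_z = 0.580/0.333, so δ = 60.1°.
The horizontal component of n points toward azimuth atan2(n_x, n_y) = 20°, the dip direction.

true dip 60°, dip direction 020°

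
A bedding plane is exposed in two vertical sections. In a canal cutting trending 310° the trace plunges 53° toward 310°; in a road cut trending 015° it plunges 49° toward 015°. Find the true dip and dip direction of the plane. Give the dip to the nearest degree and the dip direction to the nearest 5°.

The two traces are lines in the plane: v₁ = (sin 310°·cos 53°, cos 310°·cos 53°, −sin 53°), v₂ = (sin 15°·cos 49°, cos 15°·cos 49°, −sin 49°).
The plane normal is n = v₁ × v₂ ∝ (-0.214, 0.484, 0.358).
tan δ = √(n_x²+n_y²)/n_z = 0.529/0.358, so δ = 55.9°.
Dip direction = atan2(-0.214, 0.484) = 336° (azimuth of n's horizontal projection).

true dip 56°, dip direction 335°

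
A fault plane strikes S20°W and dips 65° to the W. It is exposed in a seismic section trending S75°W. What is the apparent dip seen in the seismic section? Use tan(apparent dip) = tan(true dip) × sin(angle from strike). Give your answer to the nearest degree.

The strike is S20°W and the section trends S75°W; the acute angle between them is β = 55°.
tan(apparent dip) = tan 65° · sin 55° = 1.7567
apparent dip = arctan 1.7567 = 60.35°

60°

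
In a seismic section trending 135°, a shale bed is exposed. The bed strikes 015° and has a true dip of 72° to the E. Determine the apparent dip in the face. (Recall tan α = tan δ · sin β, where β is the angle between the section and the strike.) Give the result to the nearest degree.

The section lies 60° from the strike.
tan α = tan 72° × sin 60° = 3.0777 × 0.8660 = 2.6654
apparent dip = arctan 2.6654 = 69.43°

69°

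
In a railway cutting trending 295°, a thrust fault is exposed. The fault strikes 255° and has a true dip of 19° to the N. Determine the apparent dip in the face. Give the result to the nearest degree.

12°

The section lies 40° from the strike.
tan α = tan 19° × sin 40° = 0.3443 × 0.6428 = 0.2213
α = arctan(0.2213) = 12.48°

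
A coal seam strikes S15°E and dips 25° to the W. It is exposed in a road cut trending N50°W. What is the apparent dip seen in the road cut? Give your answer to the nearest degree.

Angle between strike (S15°E) and section (N50°W): β = 35°.
tan α = tan 25° × sin 35° = 0.4663 × 0.5736 = 0.2675
apparent dip = arctan 0.2675 = 14.97°

15°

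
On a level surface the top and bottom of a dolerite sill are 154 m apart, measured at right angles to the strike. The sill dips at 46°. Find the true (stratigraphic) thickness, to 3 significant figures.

True thickness t = w · sin(dip) = 154 × sin 46°
t = 154 × 0.7193 = 110.778 m

111 m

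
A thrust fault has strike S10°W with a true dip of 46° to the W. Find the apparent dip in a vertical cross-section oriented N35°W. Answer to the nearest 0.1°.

36.2°

The strike is S10°W and the section trends N35°W; the acute angle between them is β = 45°.
tan α = tan 46° × sin 45° = 1.0355 × 0.7071 = 0.7322
apparent dip = arctan 0.7322 = 36.21°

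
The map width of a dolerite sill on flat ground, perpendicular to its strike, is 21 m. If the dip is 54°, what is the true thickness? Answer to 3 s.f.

True thickness t = w · sin(dip) = 21 × sin 54°
t = 21 × 0.8090 = 16.989 m

17.0 m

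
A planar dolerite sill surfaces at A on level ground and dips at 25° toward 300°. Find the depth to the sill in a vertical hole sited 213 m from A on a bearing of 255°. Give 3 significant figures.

70.2 m

The hole lies 45° from the dip direction, so the down-dip offset is 213 × cos 45° = 150.61 m.
Depth = down-dip offset × tan(dip) = 150.61 × tan 25° = 150.61 × 0.4663
Depth = 70.23 m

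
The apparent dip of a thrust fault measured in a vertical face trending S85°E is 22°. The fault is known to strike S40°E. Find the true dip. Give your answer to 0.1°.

The section is 45° from the strike.
tan δ = tan α / sin β = tan 22° / sin 45° = 0.4040 / 0.7071 = 0.5714
δ = arctan(0.5714) = 29.74°

29.7°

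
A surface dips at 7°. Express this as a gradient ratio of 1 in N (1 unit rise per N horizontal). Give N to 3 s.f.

1 : N means tan θ = 1/N, so N = 1/tan 7° = 1/0.1228

1 in 8.14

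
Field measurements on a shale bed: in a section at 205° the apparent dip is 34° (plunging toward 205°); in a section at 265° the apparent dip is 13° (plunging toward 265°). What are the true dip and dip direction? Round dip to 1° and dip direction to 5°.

The two traces are lines in the plane: v₁ = (sin 205°·cos 34°, cos 205°·cos 34°, −sin 34°), v₂ = (sin 265°·cos 13°, cos 265°·cos 13°, −sin 13°).
Cross product v₁ × v₂ gives the pole to the plane: n ∝ (-0.122, -0.464, 0.700).
tan δ = √(n_x²+n_y²)/n_z = 0.480/0.700, so δ = 34.4°.
Dip direction = atan2(-0.122, -0.464) = 195° (azimuth of n's horizontal projection).

true dip 34°, dip direction 195°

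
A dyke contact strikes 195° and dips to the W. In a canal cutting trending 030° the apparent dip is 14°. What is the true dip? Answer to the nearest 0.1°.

The section is 15° from the strike.
tan(true dip) = tan 14° / sin 15° = 0.9633
true dip = arctan 0.9633 = 43.93°

43.9°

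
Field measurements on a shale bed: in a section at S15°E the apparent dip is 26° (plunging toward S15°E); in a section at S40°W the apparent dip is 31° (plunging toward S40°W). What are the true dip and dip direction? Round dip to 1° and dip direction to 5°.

true dip 32°, dip direction 205°

Each apparent-dip line lies in the plane. As unit vectors (x east, y north, z up), v₁ plunges 26°→S15°E and v₂ plunges 31°→S40°W.
Cross product v₁ × v₂ gives the pole to the plane: n ∝ (-0.159, -0.361, 0.631).
tan δ = √(n_x²+n_y²)/n_z = 0.395/0.631, so δ = 32.0°.
Dip direction = azimuth of (n_x, n_y) = atan2(-0.159, -0.361) = 204°.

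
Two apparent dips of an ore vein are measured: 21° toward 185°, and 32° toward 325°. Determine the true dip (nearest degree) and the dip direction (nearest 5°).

true dip 56°, dip direction 260°

Represent each trace as a vector plunging at its apparent dip toward its trend (east-north-up frame): v₁ = (-0.081, -0.930, -0.358), v₂ = (-0.486, 0.695, -0.530).
The plane normal is n = v₁ × v₂ ∝ (-0.742, -0.131, 0.509).
tan δ = √(n_x²+n_y²)/n_z = 0.753/0.509, so δ = 56.0°.
Dip direction = azimuth of (n_x, n_y) = atan2(-0.742, -0.131) = 260°.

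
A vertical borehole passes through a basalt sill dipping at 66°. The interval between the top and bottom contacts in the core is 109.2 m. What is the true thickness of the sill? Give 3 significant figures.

True thickness t = h · cos(dip) = 109.2 × cos 66°
t = 109.2 × 0.4067 = 44.416 m

44.4 m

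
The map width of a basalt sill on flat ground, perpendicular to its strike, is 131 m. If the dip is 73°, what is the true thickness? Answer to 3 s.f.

125 m

True thickness t = w · sin(dip) = 131 × sin 73°
t = 131 × 0.9563 = 125.276 m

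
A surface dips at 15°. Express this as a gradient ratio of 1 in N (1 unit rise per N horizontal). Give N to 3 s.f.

1 in 3.73

1 : N means tan θ = 1/N, so N = 1/tan 15° = 1/0.2679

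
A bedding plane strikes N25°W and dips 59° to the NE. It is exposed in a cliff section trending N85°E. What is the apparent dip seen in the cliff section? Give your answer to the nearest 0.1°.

57.4°

The section lies 70° from the strike.
tan(apparent dip) = tan 59° · sin 70° = 1.5639
apparent dip = arctan 1.5639 = 57.40°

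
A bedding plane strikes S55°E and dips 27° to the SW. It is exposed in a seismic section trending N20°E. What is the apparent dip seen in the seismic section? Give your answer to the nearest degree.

The strike is S55°E and the section trends N20°E; the acute angle between them is β = 75°.
tan(apparent dip) = tan 27° · sin 75° = 0.4922
apparent dip = arctan 0.4922 = 26.20°

26°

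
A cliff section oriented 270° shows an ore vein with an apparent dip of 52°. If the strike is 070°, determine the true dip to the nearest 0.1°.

75.0°

The section is 20° from the strike.
tan δ = tan α / sin β = tan 52° / sin 20° = 1.2799 / 0.3420 = 3.7423
true dip = arctan 3.7423 = 75.04°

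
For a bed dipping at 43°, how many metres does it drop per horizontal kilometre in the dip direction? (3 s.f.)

933 m

drop per km = 1000 × tan 43° = 1000 × 0.9325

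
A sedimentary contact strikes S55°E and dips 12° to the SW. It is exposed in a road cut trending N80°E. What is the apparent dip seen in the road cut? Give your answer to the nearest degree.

9°

The section lies 45° from the strike.
tan(apparent dip) = tan 12° · sin 45° = 0.1503
α = arctan(0.1503) = 8.55°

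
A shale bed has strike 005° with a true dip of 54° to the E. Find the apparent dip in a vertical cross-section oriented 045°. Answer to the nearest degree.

The strike is 005° and the section trends 045°; the acute angle between them is β = 40°.
tan α = tan 54° × sin 40° = 1.3764 × 0.6428 = 0.8847
apparent dip = arctan 0.8847 = 41.50°

41°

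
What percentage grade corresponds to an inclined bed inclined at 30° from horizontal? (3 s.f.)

57.7%

grade % = 100 × tan 30° = 100 × 0.5774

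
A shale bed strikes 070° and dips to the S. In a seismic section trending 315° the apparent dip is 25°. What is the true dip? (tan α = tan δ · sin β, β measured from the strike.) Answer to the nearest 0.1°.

β = acute angle between strike 070° and section 315° = 65°.
tan(true dip) = tan 25° / sin 65° = 0.5145
true dip = arctan 0.5145 = 27.23°

27.2°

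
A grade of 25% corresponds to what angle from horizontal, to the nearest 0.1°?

14.0°

tan θ = 25/100 = 0.2500
θ = arctan(0.2500) = 14.04°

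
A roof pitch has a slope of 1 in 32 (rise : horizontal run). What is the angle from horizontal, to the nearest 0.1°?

tan θ = 1/32 = 0.0312
θ = arctan(0.0312) = 1.79°

1.8°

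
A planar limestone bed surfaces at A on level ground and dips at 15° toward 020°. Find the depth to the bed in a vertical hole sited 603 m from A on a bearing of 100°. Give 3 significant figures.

The hole lies 80° from the dip direction, so the down-dip offset is 603 × cos 80° = 104.71 m.
Depth = down-dip offset × tan(dip) = 104.71 × tan 15° = 104.71 × 0.2679
Depth = 28.06 m

28.1 m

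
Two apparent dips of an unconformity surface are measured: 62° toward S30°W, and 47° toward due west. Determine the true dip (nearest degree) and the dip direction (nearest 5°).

true dip 62°, dip direction 215°

Each apparent-dip line lies in the plane. As unit vectors (x east, y north, z up), v₁ plunges 62°→S30°W and v₂ plunges 47°→due west.
n = v₁ × v₂ = (-0.297, -0.430, 0.277) (taken with n_z > 0).
Dip δ = arctan(|n_h|/n_z) = arctan(0.523/0.277) = 62.1°.
Dip direction = azimuth of (n_x, n_y) = atan2(-0.297, -0.430) = 215°.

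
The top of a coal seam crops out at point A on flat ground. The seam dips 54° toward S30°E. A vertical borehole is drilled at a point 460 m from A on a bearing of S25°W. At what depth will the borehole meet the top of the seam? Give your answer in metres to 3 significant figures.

363 m

The hole lies 55° from the dip direction, so the down-dip offset is 460 × cos 55° = 263.85 m.
Depth = down-dip offset × tan(dip) = 263.85 × tan 54° = 263.85 × 1.3764
Depth = 363.15 m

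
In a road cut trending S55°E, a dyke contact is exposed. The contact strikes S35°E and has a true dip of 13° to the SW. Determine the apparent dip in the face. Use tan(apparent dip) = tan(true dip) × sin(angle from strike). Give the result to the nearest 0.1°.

Angle between strike (S35°E) and section (S55°E): β = 20°.
tan(apparent dip) = tan 13° · sin 20° = 0.0790
apparent dip = arctan 0.0790 = 4.51°

4.5°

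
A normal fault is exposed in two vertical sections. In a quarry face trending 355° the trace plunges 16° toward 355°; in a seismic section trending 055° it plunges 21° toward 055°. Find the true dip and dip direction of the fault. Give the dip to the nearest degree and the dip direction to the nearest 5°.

The two traces are lines in the plane: v₁ = (sin 355°·cos 16°, cos 355°·cos 16°, −sin 16°), v₂ = (sin 55°·cos 21°, cos 55°·cos 21°, −sin 21°).
n = v₁ × v₂ = (0.196, 0.241, 0.777) (taken with n_z > 0).
True dip = arccos(n_z / |n|) = arccos(0.9287) = 21.8°.
The horizontal component of n points toward azimuth atan2(n_x, n_y) = 39°, the dip direction.

true dip 22°, dip direction 040°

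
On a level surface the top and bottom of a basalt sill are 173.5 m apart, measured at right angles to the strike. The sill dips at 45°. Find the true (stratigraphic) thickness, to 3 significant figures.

123 m

True thickness t = w · sin(dip) = 173.5 × sin 45°
t = 173.5 × 0.7071 = 122.683 m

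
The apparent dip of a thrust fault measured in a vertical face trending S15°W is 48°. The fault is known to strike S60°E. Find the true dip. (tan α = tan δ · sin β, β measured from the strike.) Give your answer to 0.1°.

49.0°

β = acute angle between strike S60°E and section S15°W = 75°.
tan(true dip) = tan 48° / sin 75° = 1.1498
true dip = arctan 1.1498 = 48.99°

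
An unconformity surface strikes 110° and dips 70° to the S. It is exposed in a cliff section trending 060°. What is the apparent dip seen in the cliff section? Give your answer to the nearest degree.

Angle between strike (110°) and section (060°): β = 50°.
tan α = tan 70° × sin 50° = 2.7475 × 0.7660 = 2.1047
apparent dip = arctan 2.1047 = 64.59°

65°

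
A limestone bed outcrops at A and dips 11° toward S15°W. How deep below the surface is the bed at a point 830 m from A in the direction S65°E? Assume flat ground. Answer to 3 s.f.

28.0 m

The hole lies 80° from the dip direction, so the down-dip offset is 830 × cos 80° = 144.13 m.
Depth = down-dip offset × tan(dip) = 144.13 × tan 11° = 144.13 × 0.1944
Depth = 28.02 m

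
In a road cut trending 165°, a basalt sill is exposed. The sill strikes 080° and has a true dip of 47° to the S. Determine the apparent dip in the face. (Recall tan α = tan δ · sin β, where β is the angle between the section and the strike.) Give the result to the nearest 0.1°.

The section lies 85° from the strike.
tan(apparent dip) = tan 47° · sin 85° = 1.0683
α = arctan(1.0683) = 46.89°

46.9°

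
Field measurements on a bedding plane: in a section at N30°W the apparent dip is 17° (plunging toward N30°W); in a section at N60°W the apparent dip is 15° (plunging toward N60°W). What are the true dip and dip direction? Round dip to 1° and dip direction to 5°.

The two traces are lines in the plane: v₁ = (sin 330°·cos 17°, cos 330°·cos 17°, −sin 17°), v₂ = (sin 300°·cos 15°, cos 300°·cos 15°, −sin 15°).
Cross product v₁ × v₂ gives the pole to the plane: n ∝ (-0.073, 0.121, 0.462).
tan δ = √(n_x²+n_y²)/n_z = 0.141/0.462, so δ = 17.0°.
The horizontal component of n points toward azimuth atan2(n_x, n_y) = 329°, the dip direction.

true dip 17°, dip direction 330°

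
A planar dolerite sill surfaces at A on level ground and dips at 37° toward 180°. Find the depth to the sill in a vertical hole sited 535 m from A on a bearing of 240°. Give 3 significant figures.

202 m

The hole lies 60° from the dip direction, so the down-dip offset is 535 × cos 60° = 267.50 m.
Depth = down-dip offset × tan(dip) = 267.50 × tan 37° = 267.50 × 0.7536
Depth = 201.58 m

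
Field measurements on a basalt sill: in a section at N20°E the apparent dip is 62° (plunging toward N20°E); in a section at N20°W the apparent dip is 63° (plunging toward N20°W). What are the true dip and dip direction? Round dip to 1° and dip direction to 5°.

true dip 64°, dip direction 355°

Each apparent-dip line lies in the plane. As unit vectors (x east, y north, z up), v₁ plunges 62°→N20°E and v₂ plunges 63°→N20°W.
Cross product v₁ × v₂ gives the pole to the plane: n ∝ (-0.016, 0.280, 0.137).
True dip = arccos(n_z / |n|) = arccos(0.4387) = 64.0°.
Dip direction = azimuth of (n_x, n_y) = atan2(-0.016, 0.280) = 357°.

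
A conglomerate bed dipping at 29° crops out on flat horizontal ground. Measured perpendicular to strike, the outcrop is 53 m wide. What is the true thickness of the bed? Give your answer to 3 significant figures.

True thickness t = w · sin(dip) = 53 × sin 29°
t = 53 × 0.4848 = 25.695 m

25.7 m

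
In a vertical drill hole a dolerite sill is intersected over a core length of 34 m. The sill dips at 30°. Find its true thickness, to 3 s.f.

True thickness t = h · cos(dip) = 34 × cos 30°
t = 34 × 0.8660 = 29.445 m

29.4 m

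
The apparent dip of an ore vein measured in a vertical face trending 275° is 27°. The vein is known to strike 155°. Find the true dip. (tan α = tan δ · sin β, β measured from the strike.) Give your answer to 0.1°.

30.5°

The section is 60° from the strike.
tan(true dip) = tan 27° / sin 60° = 0.5883
δ = arctan(0.5883) = 30.47°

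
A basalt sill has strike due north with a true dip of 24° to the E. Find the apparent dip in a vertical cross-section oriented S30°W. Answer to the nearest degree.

Angle between strike (due north) and section (S30°W): β = 30°.
tan α = tan 24° × sin 30° = 0.4452 × 0.5000 = 0.2226
α = arctan(0.2226) = 12.55°

13°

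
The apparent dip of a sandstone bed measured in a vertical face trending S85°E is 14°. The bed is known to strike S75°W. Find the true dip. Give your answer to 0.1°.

36.1°

The section is 20° from the strike.
tan(true dip) = tan 14° / sin 20° = 0.7290
true dip = arctan 0.7290 = 36.09°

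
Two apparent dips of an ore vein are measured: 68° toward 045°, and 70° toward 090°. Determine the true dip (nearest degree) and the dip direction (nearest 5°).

Each apparent-dip line lies in the plane. As unit vectors (x east, y north, z up), v₁ plunges 68°→045° and v₂ plunges 70°→090°.
n = v₁ × v₂ = (0.249, 0.068, 0.091) (taken with n_z > 0).
tan δ = √(n_x²+n_y²)/n_z = 0.258/0.091, so δ = 70.7°.
Dip direction = atan2(0.249, 0.068) = 75° (azimuth of n's horizontal projection).

true dip 71°, dip direction 075°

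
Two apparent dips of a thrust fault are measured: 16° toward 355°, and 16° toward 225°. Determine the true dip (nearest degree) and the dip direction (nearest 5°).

true dip 34°, dip direction 290°

Each apparent-dip line lies in the plane. As unit vectors (x east, y north, z up), v₁ plunges 16°→355° and v₂ plunges 16°→225°.
n = v₁ × v₂ = (-0.451, 0.164, 0.708) (taken with n_z > 0).
True dip = arccos(n_z / |n|) = arccos(0.8275) = 34.2°.
The horizontal component of n points toward azimuth atan2(n_x, n_y) = 290°, the dip direction.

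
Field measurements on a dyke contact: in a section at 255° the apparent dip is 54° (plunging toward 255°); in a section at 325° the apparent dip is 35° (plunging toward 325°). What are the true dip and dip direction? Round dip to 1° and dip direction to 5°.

Represent each trace as a vector plunging at its apparent dip toward its trend (east-north-up frame): v₁ = (-0.568, -0.152, -0.809), v₂ = (-0.470, 0.671, -0.574).
Cross product v₁ × v₂ gives the pole to the plane: n ∝ (-0.630, -0.054, 0.452).
tan δ = √(n_x²+n_y²)/n_z = 0.632/0.452, so δ = 54.4°.
The horizontal component of n points toward azimuth atan2(n_x, n_y) = 265°, the dip direction.

true dip 54°, dip direction 265°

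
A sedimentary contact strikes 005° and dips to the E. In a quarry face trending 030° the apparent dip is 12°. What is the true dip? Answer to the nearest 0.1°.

The section is 25° from the strike.
tan(true dip) = tan 12° / sin 25° = 0.5030
true dip = arctan 0.5030 = 26.70°

26.7°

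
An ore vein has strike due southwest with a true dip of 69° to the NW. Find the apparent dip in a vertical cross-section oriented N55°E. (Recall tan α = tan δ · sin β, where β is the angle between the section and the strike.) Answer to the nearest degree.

24°

Angle between strike (due southwest) and section (N55°E): β = 10°.
tan α = tan 69° × sin 10° = 2.6051 × 0.1736 = 0.4524
apparent dip = arctan 0.4524 = 24.34°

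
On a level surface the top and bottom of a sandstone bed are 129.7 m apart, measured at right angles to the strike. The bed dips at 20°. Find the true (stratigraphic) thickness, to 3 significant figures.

44.4 m

True thickness t = w · sin(dip) = 129.7 × sin 20°
t = 129.7 × 0.3420 = 44.360 m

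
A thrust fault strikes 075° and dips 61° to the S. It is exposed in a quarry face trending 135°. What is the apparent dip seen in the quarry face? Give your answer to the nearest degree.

57°

The section lies 60° from the strike.
tan(apparent dip) = tan 61° · sin 60° = 1.5624
apparent dip = arctan 1.5624 = 57.38°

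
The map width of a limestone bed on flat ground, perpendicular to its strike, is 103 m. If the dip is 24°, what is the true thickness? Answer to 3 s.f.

True thickness t = w · sin(dip) = 103 × sin 24°
t = 103 × 0.4067 = 41.894 m

41.9 m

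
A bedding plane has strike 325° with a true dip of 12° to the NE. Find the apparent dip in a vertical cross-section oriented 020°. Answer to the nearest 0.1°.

9.9°

The section lies 55° from the strike.
tan α = tan 12° × sin 55° = 0.2126 × 0.8192 = 0.1741
apparent dip = arctan 0.1741 = 9.88°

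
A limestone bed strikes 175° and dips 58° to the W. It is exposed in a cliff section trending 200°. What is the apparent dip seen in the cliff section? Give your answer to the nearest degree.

The section lies 25° from the strike.
tan(apparent dip) = tan 58° · sin 25° = 0.6763
α = arctan(0.6763) = 34.07°

34°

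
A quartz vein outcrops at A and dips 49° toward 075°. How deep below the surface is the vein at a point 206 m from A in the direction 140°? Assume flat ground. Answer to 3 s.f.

100 m

The hole lies 65° from the dip direction, so the down-dip offset is 206 × cos 65° = 87.06 m.
Depth = down-dip offset × tan(dip) = 87.06 × tan 49° = 87.06 × 1.1504
Depth = 100.15 m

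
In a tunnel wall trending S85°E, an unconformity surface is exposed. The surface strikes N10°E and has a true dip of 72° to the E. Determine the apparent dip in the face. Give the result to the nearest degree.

The strike is N10°E and the section trends S85°E; the acute angle between them is β = 85°.
tan(apparent dip) = tan 72° · sin 85° = 3.0660
α = arctan(3.0660) = 71.94°

72°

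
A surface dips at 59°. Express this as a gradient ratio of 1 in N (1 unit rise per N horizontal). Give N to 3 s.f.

1 : N means tan θ = 1/N, so N = 1/tan 59° = 1/1.6643

1 in 0.601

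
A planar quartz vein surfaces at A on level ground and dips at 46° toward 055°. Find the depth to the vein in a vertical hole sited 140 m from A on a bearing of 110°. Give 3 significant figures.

83.2 m

The hole lies 55° from the dip direction, so the down-dip offset is 140 × cos 55° = 80.30 m.
Depth = down-dip offset × tan(dip) = 80.30 × tan 46° = 80.30 × 1.0355
Depth = 83.15 m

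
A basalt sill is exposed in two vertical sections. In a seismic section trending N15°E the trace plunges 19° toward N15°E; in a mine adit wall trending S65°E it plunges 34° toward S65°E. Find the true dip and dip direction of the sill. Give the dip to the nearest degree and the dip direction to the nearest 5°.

true dip 39°, dip direction 080°

The two traces are lines in the plane: v₁ = (sin 15°·cos 19°, cos 15°·cos 19°, −sin 19°), v₂ = (sin 115°·cos 34°, cos 115°·cos 34°, −sin 34°).
The plane normal is n = v₁ × v₂ ∝ (0.625, 0.108, 0.772).
Dip δ = arctan(|n_h|/n_z) = arctan(0.634/0.772) = 39.4°.
Dip direction = azimuth of (n_x, n_y) = atan2(0.625, 0.108) = 80°.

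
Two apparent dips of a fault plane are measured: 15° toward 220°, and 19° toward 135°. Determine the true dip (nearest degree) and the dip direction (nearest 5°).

true dip 23°, dip direction 170°

The two traces are lines in the plane: v₁ = (sin 220°·cos 15°, cos 220°·cos 15°, −sin 15°), v₂ = (sin 135°·cos 19°, cos 135°·cos 19°, −sin 19°).
Cross product v₁ × v₂ gives the pole to the plane: n ∝ (0.068, -0.375, 0.910).
tan δ = √(n_x²+n_y²)/n_z = 0.381/0.910, so δ = 22.7°.
Dip direction = azimuth of (n_x, n_y) = atan2(0.068, -0.375) = 170°.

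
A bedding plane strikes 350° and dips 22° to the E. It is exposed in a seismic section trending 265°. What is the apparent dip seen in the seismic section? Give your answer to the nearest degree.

22°

The section lies 85° from the strike.
tan α = tan 22° × sin 85° = 0.4040 × 0.9962 = 0.4025
apparent dip = arctan 0.4025 = 21.92°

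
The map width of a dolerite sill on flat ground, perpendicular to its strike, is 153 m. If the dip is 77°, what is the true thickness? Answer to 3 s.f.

True thickness t = w · sin(dip) = 153 × sin 77°
t = 153 × 0.9744 = 149.079 m

149 m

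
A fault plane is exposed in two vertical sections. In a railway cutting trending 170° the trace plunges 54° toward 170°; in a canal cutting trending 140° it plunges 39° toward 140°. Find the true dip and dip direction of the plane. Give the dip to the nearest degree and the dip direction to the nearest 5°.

true dip 58°, dip direction 200°

Each apparent-dip line lies in the plane. As unit vectors (x east, y north, z up), v₁ plunges 54°→170° and v₂ plunges 39°→140°.
Cross product v₁ × v₂ gives the pole to the plane: n ∝ (-0.117, -0.340, 0.228).
tan δ = √(n_x²+n_y²)/n_z = 0.360/0.228, so δ = 57.6°.
The horizontal component of n points toward azimuth atan2(n_x, n_y) = 199°, the dip direction.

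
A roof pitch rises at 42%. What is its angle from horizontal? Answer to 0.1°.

tan θ = 42/100 = 0.4200
θ = arctan(0.4200) = 22.78°

22.8°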